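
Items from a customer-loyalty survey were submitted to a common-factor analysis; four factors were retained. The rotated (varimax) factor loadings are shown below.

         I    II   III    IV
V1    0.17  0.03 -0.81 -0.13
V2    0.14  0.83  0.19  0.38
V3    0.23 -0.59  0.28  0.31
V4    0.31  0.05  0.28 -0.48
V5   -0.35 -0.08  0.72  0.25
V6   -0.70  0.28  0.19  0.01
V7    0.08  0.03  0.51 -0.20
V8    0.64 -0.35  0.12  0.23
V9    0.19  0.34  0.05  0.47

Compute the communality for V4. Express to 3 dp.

0.407

h² = 0.31² + 0.05² + 0.28² + (-0.48)² = 0.0961 + 0.0025 + 0.0784 + 0.2304 = 0.4074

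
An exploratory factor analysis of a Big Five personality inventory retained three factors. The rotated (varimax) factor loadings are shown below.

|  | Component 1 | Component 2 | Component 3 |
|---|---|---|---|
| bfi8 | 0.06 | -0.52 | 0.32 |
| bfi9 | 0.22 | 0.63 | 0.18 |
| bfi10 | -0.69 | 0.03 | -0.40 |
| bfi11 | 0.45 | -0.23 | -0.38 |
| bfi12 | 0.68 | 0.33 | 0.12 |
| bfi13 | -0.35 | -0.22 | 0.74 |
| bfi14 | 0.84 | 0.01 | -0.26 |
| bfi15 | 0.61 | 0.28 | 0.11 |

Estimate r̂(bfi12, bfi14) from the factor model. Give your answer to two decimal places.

0.54

r̂ = Σ λ_i·λ_j across factors = (0.68)(0.84) + (0.33)(0.01) + (0.12)(-0.26)
  = +0.5712 +0.0033 -0.0312 = 0.5433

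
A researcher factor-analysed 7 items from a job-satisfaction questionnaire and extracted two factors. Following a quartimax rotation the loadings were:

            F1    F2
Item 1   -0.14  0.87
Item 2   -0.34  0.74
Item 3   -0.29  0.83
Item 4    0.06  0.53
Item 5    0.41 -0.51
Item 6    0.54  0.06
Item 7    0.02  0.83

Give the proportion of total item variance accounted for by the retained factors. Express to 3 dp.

SS loadings by factor: 0.6830, 3.2269; total = 3.9099.
Total variance with 7 standardized items is 7, so the solution explains 3.9099/7 = 0.5586.

0.559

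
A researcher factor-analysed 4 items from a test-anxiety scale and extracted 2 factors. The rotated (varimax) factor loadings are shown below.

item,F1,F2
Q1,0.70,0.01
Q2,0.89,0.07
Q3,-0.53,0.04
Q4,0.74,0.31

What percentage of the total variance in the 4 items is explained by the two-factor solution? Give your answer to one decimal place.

55.3%

SS loadings by factor: 2.1106, 0.1027; total = 2.2133.
Total variance with 4 standardized items is 4, so the solution explains 2.2133/4 = 0.5533 = 55.33%.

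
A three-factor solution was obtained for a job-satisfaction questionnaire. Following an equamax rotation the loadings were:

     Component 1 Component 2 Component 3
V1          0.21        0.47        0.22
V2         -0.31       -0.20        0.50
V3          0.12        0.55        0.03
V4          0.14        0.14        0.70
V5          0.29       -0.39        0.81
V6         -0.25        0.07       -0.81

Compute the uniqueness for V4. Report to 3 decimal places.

h² = 0.14² + 0.14² + 0.70² = 0.0196 + 0.0196 + 0.4900 = 0.5292
Uniqueness u² = 1 − h² = 1 − 0.5292 = 0.4708

0.471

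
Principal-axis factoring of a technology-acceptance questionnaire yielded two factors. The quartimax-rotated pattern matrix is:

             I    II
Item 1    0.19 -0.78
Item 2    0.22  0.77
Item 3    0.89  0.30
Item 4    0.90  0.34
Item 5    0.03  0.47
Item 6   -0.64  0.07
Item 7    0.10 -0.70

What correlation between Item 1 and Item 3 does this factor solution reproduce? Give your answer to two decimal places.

r̂ = Σ λ_i·λ_j across factors = (0.19)(0.89) + (-0.78)(0.30)
  = +0.1691 -0.2340 = -0.0649

-0.06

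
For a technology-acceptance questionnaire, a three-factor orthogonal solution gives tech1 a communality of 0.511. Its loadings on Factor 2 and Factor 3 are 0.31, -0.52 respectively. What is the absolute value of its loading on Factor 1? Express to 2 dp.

0.38

Under orthogonal rotation h² = Σλ², so λ_Factor 1² = h² − (0.3665) = 0.511 − 0.3665 = 0.1445.
|λ| = √0.1445 = 0.3801.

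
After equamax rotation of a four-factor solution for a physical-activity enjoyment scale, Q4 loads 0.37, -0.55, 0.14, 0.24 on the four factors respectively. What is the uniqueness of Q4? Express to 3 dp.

h² = 0.37² + (-0.55)² + 0.14² + 0.24² = 0.1369 + 0.3025 + 0.0196 + 0.0576 = 0.5166
Uniqueness u² = 1 − h² = 1 − 0.5166 = 0.4834

0.483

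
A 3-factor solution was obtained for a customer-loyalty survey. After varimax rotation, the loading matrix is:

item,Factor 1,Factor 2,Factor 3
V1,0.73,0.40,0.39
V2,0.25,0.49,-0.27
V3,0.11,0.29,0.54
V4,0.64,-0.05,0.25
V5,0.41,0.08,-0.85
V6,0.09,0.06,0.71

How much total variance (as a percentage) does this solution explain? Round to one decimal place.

Communalities: 0.8450, 0.3755, 0.3878, 0.4746, 0.8970, 0.5158; Σh² = 3.4957.
Total variance with 6 standardized items is 6, so the solution explains 3.4957/6 = 0.5826 = 58.26%.

58.3%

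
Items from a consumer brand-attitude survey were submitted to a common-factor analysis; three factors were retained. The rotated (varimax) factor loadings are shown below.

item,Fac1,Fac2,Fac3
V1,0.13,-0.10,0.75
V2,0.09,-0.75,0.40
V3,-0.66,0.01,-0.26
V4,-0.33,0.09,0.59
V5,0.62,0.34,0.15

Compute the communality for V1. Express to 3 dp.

0.589

h² = 0.13² + (-0.10)² + 0.75² = 0.0169 + 0.0100 + 0.5625 = 0.5894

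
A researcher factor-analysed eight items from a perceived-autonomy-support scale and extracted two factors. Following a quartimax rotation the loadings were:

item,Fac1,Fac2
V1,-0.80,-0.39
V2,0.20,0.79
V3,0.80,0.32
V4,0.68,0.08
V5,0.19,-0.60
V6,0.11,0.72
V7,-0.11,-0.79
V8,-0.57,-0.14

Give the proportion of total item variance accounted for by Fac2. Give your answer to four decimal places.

SS loadings for Fac2 = (-0.39)² + 0.79² + 0.32² + 0.08² + (-0.60)² + 0.72² + (-0.79)² + (-0.14)² = 2.4071
Proportion of variance = 2.4071 / 8 = 0.3009.

0.3009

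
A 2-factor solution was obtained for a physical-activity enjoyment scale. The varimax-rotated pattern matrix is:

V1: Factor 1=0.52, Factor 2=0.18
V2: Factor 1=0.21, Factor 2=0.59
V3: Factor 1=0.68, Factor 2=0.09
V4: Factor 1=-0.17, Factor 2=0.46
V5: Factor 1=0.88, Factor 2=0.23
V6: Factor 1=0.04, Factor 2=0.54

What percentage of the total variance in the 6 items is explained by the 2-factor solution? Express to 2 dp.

SS loadings by factor: 1.5818, 0.9447; total = 2.5265.
Total variance with 6 standardized items is 6, so the solution explains 2.5265/6 = 0.4211 = 42.11%.

42.11%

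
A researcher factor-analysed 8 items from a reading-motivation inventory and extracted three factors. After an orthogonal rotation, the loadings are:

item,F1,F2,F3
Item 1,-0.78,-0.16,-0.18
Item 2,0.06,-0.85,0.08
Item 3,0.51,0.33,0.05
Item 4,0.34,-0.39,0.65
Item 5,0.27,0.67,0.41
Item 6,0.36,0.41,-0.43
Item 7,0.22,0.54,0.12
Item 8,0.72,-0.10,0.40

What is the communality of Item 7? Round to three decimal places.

0.354

h² = 0.22² + 0.54² + 0.12² = 0.0484 + 0.2916 + 0.0144 = 0.3544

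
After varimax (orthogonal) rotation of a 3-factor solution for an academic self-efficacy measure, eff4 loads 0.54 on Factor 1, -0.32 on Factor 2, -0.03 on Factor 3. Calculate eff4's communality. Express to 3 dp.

h² = 0.54² + (-0.32)² + (-0.03)² = 0.2916 + 0.1024 + 0.0009 = 0.3949

0.395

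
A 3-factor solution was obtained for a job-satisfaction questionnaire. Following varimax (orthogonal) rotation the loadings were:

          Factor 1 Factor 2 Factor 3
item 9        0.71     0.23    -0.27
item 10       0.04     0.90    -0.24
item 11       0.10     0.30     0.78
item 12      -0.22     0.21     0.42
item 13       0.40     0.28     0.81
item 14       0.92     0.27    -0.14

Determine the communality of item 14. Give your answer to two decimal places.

h² = 0.92² + 0.27² + (-0.14)² = 0.8464 + 0.0729 + 0.0196 = 0.9389

0.94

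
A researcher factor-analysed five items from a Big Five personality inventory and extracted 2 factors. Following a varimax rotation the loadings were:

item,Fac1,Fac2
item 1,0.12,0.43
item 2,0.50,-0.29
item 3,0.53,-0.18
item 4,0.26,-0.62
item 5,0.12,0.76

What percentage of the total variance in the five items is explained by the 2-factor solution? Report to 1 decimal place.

37.8%

Communalities: 0.1993, 0.3341, 0.3133, 0.4520, 0.5920; Σh² = 1.8907.
Total variance with 5 standardized items is 5, so the solution explains 1.8907/5 = 0.3781 = 37.81%.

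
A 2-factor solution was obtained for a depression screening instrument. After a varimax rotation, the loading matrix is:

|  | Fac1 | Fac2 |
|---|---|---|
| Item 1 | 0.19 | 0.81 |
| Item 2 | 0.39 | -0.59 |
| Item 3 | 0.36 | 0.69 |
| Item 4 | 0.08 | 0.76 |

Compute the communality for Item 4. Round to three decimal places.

0.584

h² = 0.08² + 0.76² = 0.0064 + 0.5776 = 0.5840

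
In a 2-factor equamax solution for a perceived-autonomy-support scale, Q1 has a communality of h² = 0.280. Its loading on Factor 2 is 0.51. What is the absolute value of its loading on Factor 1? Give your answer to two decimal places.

0.14

Under orthogonal rotation h² = Σλ², so λ_Factor 1² = h² − (0.2601) = 0.280 − 0.2601 = 0.0199.
|λ| = √0.0199 = 0.1411.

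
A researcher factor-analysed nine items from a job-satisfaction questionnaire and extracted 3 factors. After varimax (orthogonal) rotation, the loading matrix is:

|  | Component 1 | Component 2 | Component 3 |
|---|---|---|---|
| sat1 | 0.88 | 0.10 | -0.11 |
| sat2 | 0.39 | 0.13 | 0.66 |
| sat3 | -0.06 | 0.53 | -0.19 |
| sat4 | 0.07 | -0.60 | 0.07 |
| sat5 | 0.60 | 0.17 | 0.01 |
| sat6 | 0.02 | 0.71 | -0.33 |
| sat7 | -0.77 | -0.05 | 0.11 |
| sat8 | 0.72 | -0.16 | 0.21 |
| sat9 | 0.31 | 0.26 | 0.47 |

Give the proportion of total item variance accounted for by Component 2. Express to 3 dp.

SS loadings for Component 2 = 0.10² + 0.13² + 0.53² + (-0.60)² + 0.17² + 0.71² + (-0.05)² + (-0.16)² + 0.26² = 1.2965
Proportion of variance = 1.2965 / 9 = 0.1441.

0.144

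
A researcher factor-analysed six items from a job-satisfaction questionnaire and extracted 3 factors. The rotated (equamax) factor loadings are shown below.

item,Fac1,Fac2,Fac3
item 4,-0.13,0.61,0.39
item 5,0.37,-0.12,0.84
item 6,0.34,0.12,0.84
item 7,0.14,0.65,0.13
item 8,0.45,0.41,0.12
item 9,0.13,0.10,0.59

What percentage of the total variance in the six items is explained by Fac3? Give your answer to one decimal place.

SS loadings for Fac3 = 0.39² + 0.84² + 0.84² + 0.13² + 0.12² + 0.59² = 1.9427
With 6 standardized items, total variance = 6. Proportion = 1.9427/6 = 0.3238 → 32.38%.

32.4%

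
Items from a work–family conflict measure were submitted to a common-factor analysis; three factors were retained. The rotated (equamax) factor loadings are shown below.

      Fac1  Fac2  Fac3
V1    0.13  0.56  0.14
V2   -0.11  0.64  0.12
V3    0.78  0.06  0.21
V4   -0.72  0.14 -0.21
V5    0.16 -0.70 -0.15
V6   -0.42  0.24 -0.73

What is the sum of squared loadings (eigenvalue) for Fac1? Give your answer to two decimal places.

SS loadings for Fac1 = 0.13² + (-0.11)² + 0.78² + (-0.72)² + 0.16² + (-0.42)² = 0.0169 + 0.0121 + 0.6084 + 0.5184 + 0.0256 + 0.1764 = 1.3578

1.36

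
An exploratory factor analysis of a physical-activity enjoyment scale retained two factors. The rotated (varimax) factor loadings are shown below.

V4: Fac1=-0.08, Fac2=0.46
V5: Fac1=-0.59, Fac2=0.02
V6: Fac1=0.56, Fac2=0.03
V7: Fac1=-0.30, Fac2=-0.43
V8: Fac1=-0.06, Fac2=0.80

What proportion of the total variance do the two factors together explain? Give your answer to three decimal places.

0.360

SS loadings by factor: 0.7617, 1.0378; total = 1.7995.
Total variance with 5 standardized items is 5, so the solution explains 1.7995/5 = 0.3599.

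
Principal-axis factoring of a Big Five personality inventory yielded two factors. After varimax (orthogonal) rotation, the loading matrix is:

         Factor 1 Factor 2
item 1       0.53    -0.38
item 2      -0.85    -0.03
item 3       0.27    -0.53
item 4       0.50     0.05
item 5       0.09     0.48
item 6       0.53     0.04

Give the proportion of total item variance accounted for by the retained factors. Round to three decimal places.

SS loadings by factor: 1.6153, 0.6607; total = 2.2760.
Total variance with 6 standardized items is 6, so the solution explains 2.2760/6 = 0.3793.

0.379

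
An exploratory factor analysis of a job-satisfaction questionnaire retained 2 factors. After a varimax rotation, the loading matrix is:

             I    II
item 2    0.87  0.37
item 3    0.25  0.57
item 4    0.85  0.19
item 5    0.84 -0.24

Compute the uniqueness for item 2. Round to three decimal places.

h² = 0.87² + 0.37² = 0.7569 + 0.1369 = 0.8938
Uniqueness u² = 1 − h² = 1 − 0.8938 = 0.1062

0.106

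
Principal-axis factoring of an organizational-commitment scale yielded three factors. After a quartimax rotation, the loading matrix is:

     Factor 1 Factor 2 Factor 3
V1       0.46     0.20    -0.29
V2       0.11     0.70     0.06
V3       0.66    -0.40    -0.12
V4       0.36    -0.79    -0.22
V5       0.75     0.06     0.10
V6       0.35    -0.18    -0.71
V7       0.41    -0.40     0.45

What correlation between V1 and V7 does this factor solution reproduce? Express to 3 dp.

-0.022

r̂ = Σ λ_i·λ_j across factors = (0.46)(0.41) + (0.20)(-0.40) + (-0.29)(0.45)
  = +0.1886 -0.0800 -0.1305 = -0.0219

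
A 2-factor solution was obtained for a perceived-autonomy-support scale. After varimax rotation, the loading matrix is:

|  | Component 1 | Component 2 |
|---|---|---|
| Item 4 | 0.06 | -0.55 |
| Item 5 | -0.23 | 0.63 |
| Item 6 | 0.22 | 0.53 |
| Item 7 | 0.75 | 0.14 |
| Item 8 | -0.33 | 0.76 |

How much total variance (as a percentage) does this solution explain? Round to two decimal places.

SS loadings by factor: 0.7763, 1.5775; total = 2.3538.
Total variance with 5 standardized items is 5, so the solution explains 2.3538/5 = 0.4708 = 47.08%.

47.08%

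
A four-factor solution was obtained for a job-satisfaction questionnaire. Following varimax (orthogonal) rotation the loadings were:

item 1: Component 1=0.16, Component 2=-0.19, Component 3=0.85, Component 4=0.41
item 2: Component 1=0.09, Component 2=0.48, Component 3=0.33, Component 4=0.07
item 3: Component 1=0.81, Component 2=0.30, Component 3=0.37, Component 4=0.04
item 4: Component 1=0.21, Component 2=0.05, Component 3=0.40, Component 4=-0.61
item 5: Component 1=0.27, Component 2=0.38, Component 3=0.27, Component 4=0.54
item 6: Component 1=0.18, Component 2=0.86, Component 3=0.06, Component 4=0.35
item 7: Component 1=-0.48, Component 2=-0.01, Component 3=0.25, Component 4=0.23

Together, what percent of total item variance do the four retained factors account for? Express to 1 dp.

65.6%

Communalities: 0.9523, 0.3523, 0.8846, 0.5787, 0.5818, 0.8981, 0.3459; Σh² = 4.5937.
Total variance with 7 standardized items is 7, so the solution explains 4.5937/7 = 0.6562 = 65.62%.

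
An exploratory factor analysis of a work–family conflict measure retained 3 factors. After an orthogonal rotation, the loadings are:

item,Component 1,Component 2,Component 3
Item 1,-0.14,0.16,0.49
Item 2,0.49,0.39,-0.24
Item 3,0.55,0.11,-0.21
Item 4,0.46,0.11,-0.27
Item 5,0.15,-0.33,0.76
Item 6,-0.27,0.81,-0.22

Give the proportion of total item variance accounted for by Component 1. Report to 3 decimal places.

SS loadings for Component 1 = (-0.14)² + 0.49² + 0.55² + 0.46² + 0.15² + (-0.27)² = 0.8692
Proportion of variance = 0.8692 / 6 = 0.1449.

0.145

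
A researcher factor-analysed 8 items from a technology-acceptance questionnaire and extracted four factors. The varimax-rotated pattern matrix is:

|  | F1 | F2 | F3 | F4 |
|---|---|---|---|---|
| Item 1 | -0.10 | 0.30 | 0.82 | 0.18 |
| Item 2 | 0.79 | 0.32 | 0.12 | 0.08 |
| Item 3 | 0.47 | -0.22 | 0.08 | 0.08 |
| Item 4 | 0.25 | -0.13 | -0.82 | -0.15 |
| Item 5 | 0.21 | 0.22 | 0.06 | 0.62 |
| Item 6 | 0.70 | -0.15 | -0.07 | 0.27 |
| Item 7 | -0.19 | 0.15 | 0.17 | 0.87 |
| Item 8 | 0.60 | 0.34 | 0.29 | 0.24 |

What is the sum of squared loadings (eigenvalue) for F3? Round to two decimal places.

1.49

SS loadings for F3 = 0.82² + 0.12² + 0.08² + (-0.82)² + 0.06² + (-0.07)² + 0.17² + 0.29² = 0.6724 + 0.0144 + 0.0064 + 0.6724 + 0.0036 + 0.0049 + 0.0289 + 0.0841 = 1.4871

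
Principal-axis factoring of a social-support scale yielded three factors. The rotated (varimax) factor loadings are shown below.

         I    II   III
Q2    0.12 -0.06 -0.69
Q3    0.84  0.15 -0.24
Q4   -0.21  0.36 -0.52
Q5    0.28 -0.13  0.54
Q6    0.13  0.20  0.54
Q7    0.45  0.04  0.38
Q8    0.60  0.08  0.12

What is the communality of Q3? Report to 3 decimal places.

0.786

h² = 0.84² + 0.15² + (-0.24)² = 0.7056 + 0.0225 + 0.0576 = 0.7857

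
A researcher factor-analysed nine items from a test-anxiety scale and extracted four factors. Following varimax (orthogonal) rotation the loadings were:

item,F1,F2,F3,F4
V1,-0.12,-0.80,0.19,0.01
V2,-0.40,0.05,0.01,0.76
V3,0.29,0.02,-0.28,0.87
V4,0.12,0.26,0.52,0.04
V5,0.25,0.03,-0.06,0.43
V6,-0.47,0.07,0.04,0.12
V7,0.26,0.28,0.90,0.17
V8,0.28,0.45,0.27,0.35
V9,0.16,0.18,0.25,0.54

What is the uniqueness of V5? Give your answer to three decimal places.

h² = 0.25² + 0.03² + (-0.06)² + 0.43² = 0.0625 + 0.0009 + 0.0036 + 0.1849 = 0.2519
Uniqueness u² = 1 − h² = 1 − 0.2519 = 0.7481

0.748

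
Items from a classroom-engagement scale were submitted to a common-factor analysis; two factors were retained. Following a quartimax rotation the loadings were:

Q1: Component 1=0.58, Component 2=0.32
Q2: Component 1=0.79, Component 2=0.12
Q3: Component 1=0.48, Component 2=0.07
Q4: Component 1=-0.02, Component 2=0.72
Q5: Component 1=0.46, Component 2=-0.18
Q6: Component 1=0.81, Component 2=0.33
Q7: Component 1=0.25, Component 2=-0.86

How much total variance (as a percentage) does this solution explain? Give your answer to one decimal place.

Communalities: 0.4388, 0.6385, 0.2353, 0.5188, 0.2440, 0.7650, 0.8021; Σh² = 3.6425.
Total variance with 7 standardized items is 7, so the solution explains 3.6425/7 = 0.5204 = 52.04%.

52.0%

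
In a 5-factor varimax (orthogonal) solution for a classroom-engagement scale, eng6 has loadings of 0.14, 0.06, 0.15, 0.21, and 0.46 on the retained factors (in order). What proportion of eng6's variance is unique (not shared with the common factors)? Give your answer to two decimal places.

h² = 0.14² + 0.06² + 0.15² + 0.21² + 0.46² = 0.0196 + 0.0036 + 0.0225 + 0.0441 + 0.2116 = 0.3014
Uniqueness u² = 1 − h² = 1 − 0.3014 = 0.6986

0.70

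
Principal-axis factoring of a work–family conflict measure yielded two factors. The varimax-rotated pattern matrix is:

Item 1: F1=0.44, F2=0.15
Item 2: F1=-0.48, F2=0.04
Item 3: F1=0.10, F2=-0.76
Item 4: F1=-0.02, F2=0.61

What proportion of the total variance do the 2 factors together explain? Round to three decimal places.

0.352

Communalities: 0.2161, 0.2320, 0.5876, 0.3725; Σh² = 1.4082.
Total variance with 4 standardized items is 4, so the solution explains 1.4082/4 = 0.3520.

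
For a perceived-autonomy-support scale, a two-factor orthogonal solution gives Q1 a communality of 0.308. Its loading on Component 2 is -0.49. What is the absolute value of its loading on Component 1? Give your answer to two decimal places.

Under orthogonal rotation h² = Σλ², so λ_Component 1² = h² − (0.2401) = 0.308 − 0.2401 = 0.0679.
|λ| = √0.0679 = 0.2606.

0.26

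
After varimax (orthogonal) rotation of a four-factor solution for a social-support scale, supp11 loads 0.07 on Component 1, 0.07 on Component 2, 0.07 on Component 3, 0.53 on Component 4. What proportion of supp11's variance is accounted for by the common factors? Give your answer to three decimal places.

h² = 0.07² + 0.07² + 0.07² + 0.53² = 0.0049 + 0.0049 + 0.0049 + 0.2809 = 0.2956

0.296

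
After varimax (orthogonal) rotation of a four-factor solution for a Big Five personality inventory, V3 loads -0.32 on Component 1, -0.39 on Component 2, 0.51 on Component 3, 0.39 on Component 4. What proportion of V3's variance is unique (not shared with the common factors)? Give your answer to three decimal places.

0.333

h² = (-0.32)² + (-0.39)² + 0.51² + 0.39² = 0.1024 + 0.1521 + 0.2601 + 0.1521 = 0.6667
Uniqueness u² = 1 − h² = 1 − 0.6667 = 0.3333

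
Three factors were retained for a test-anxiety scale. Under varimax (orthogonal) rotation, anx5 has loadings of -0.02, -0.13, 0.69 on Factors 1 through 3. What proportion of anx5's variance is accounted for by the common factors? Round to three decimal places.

0.493

h² = (-0.02)² + (-0.13)² + 0.69² = 0.0004 + 0.0169 + 0.4761 = 0.4934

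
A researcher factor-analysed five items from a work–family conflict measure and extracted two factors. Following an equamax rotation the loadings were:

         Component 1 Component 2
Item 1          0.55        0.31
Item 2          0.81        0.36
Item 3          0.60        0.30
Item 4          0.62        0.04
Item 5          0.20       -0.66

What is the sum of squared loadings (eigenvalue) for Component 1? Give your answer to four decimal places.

1.7430

SS loadings for Component 1 = 0.55² + 0.81² + 0.60² + 0.62² + 0.20² = 0.3025 + 0.6561 + 0.3600 + 0.3844 + 0.0400 = 1.7430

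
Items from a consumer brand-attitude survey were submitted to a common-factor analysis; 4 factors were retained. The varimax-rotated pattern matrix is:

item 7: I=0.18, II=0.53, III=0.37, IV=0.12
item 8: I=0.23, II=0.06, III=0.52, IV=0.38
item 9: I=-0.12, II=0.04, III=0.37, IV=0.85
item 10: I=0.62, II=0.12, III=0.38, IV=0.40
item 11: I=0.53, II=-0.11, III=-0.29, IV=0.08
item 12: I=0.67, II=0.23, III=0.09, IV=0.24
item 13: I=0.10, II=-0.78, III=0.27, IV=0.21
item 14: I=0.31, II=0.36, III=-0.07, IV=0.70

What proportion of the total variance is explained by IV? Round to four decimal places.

SS loadings for IV = 0.12² + 0.38² + 0.85² + 0.40² + 0.08² + 0.24² + 0.21² + 0.70² = 1.6394
Proportion of variance = 1.6394 / 8 = 0.2049.

0.2049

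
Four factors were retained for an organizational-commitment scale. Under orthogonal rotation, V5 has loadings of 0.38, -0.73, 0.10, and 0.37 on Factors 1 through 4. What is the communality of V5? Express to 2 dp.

h² = 0.38² + (-0.73)² + 0.10² + 0.37² = 0.1444 + 0.5329 + 0.0100 + 0.1369 = 0.8242

0.82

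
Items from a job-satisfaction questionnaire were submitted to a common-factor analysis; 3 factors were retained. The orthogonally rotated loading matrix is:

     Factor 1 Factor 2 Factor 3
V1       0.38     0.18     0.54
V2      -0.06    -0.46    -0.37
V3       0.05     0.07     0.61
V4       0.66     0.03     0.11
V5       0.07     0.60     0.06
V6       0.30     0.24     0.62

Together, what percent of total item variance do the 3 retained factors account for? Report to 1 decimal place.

SS loadings by factor: 0.6810, 0.6674, 1.2007; total = 2.5491.
Total variance with 6 standardized items is 6, so the solution explains 2.5491/6 = 0.4249 = 42.49%.

42.5%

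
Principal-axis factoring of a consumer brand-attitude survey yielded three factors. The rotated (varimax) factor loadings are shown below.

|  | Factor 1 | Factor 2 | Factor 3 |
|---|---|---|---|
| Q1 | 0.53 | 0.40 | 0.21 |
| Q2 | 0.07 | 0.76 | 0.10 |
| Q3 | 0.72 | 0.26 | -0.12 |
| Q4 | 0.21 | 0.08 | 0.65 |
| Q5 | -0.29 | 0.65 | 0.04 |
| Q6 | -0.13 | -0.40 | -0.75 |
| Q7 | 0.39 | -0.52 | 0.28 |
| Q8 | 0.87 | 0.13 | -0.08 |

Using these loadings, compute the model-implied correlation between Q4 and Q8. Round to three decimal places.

0.141

r̂ = Σ λ_i·λ_j across factors = (0.21)(0.87) + (0.08)(0.13) + (0.65)(-0.08)
  = +0.1827 +0.0104 -0.0520 = 0.1411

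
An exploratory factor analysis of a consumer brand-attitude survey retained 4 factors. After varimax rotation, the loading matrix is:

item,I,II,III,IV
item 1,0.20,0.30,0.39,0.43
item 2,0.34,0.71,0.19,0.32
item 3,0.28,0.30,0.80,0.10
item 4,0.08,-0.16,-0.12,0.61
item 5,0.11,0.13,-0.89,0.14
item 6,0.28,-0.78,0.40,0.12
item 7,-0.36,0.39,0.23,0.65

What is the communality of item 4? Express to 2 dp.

h² = 0.08² + (-0.16)² + (-0.12)² + 0.61² = 0.0064 + 0.0256 + 0.0144 + 0.3721 = 0.4185

0.42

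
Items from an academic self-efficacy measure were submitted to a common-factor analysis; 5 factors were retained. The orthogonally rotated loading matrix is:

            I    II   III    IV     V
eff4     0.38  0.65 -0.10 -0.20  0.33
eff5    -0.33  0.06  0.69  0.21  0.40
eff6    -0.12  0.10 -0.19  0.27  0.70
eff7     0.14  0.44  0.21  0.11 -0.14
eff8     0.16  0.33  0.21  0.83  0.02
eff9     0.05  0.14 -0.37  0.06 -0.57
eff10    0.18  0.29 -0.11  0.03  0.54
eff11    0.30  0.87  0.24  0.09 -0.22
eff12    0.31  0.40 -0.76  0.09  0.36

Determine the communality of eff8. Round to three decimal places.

h² = 0.16² + 0.33² + 0.21² + 0.83² + 0.02² = 0.0256 + 0.1089 + 0.0441 + 0.6889 + 0.0004 = 0.8679

0.868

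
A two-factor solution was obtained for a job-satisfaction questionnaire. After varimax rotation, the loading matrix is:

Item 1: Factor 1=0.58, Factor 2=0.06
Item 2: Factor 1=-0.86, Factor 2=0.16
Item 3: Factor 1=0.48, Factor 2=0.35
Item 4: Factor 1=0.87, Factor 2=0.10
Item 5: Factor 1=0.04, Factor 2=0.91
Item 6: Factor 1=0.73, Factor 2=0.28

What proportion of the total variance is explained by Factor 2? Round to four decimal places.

0.1780

SS loadings for Factor 2 = 0.06² + 0.16² + 0.35² + 0.10² + 0.91² + 0.28² = 1.0682
Proportion of variance = 1.0682 / 6 = 0.1780.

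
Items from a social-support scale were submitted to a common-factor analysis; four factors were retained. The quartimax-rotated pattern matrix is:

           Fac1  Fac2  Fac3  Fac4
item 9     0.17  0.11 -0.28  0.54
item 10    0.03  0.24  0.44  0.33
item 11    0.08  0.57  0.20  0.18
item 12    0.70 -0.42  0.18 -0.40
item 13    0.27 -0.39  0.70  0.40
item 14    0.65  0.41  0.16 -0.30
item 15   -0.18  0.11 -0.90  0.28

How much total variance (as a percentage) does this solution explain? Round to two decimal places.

64.98%

Communalities: 0.4110, 0.3610, 0.4037, 0.8588, 0.8750, 0.7062, 0.9329; Σh² = 4.5486.
Total variance with 7 standardized items is 7, so the solution explains 4.5486/7 = 0.6498 = 64.98%.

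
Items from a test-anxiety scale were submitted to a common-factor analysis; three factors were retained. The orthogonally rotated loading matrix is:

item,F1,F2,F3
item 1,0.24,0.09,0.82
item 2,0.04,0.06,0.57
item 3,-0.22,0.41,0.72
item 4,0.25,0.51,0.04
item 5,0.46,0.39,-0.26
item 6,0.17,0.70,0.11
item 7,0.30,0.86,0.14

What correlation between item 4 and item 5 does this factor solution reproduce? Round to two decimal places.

0.30

r̂ = Σ λ_i·λ_j across factors = (0.25)(0.46) + (0.51)(0.39) + (0.04)(-0.26)
  = +0.1150 +0.1989 -0.0104 = 0.3035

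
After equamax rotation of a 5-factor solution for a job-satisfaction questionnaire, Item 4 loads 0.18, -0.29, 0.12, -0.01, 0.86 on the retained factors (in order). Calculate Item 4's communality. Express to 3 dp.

0.871

h² = 0.18² + (-0.29)² + 0.12² + (-0.01)² + 0.86² = 0.0324 + 0.0841 + 0.0144 + 0.0001 + 0.7396 = 0.8706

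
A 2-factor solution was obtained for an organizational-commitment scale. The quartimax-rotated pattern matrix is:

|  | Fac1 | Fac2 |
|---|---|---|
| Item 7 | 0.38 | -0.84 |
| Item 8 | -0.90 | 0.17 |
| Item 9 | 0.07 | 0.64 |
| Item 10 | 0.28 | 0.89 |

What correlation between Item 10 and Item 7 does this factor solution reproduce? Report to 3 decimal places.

r̂ = Σ λ_i·λ_j across factors = (0.28)(0.38) + (0.89)(-0.84)
  = +0.1064 -0.7476 = -0.6412

-0.641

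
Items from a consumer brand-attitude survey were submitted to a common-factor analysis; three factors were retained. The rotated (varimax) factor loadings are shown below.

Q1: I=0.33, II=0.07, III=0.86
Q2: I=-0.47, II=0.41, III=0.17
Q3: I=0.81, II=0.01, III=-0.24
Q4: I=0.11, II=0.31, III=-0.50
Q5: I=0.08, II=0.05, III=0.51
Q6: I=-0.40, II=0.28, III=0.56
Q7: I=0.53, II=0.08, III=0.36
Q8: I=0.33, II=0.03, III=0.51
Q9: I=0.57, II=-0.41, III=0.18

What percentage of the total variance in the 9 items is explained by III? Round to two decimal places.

23.02%

SS loadings for III = 0.86² + 0.17² + (-0.24)² + (-0.50)² + 0.51² + 0.56² + 0.36² + 0.51² + 0.18² = 2.0719
With 9 standardized items, total variance = 9. Proportion = 2.0719/9 = 0.2302 → 23.02%.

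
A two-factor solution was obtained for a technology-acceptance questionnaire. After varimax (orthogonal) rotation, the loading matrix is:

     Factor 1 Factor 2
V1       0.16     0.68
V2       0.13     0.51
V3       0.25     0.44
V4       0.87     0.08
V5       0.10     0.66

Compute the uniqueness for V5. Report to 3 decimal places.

0.554

h² = 0.10² + 0.66² = 0.0100 + 0.4356 = 0.4456
Uniqueness u² = 1 − h² = 1 − 0.4456 = 0.5544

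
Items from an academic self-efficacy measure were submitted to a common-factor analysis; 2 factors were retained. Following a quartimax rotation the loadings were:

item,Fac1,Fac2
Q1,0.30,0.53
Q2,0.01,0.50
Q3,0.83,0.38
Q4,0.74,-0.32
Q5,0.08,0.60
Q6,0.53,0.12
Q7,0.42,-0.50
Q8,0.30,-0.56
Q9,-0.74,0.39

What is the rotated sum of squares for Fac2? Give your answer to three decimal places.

1.868

SS loadings for Fac2 = 0.53² + 0.50² + 0.38² + (-0.32)² + 0.60² + 0.12² + (-0.50)² + (-0.56)² + 0.39² = 0.2809 + 0.2500 + 0.1444 + 0.1024 + 0.3600 + 0.0144 + 0.2500 + 0.3136 + 0.1521 = 1.8678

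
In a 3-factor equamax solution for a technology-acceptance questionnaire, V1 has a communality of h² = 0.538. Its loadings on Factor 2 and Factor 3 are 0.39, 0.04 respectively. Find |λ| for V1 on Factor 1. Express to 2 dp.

Under orthogonal rotation h² = Σλ², so λ_Factor 1² = h² − (0.1537) = 0.538 − 0.1537 = 0.3843.
|λ| = √0.3843 = 0.6199.

0.62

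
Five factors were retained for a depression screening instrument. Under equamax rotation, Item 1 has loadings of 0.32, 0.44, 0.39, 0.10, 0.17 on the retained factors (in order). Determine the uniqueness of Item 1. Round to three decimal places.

0.513

h² = 0.32² + 0.44² + 0.39² + 0.10² + 0.17² = 0.1024 + 0.1936 + 0.1521 + 0.0100 + 0.0289 = 0.4870
Uniqueness u² = 1 − h² = 1 − 0.4870 = 0.5130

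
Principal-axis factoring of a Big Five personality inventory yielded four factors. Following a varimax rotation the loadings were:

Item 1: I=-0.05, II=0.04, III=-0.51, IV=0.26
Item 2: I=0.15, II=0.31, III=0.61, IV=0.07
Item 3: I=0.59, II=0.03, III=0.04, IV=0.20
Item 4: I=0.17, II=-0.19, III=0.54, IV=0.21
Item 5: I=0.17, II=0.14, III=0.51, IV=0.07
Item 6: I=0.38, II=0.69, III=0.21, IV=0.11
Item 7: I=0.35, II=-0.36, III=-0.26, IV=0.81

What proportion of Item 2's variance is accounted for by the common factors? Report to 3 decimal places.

0.496

h² = 0.15² + 0.31² + 0.61² + 0.07² = 0.0225 + 0.0961 + 0.3721 + 0.0049 = 0.4956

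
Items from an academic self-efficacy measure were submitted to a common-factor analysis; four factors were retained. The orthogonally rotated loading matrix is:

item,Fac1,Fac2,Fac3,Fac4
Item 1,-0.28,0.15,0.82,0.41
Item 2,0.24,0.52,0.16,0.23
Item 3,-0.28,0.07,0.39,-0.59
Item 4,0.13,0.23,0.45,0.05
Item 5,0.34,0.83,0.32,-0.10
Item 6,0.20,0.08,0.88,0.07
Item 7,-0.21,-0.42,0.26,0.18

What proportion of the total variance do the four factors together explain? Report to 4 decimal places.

0.6099

Communalities: 0.9414, 0.4065, 0.5835, 0.2748, 0.9169, 0.8257, 0.3205; Σh² = 4.2693.
Total variance with 7 standardized items is 7, so the solution explains 4.2693/7 = 0.6099.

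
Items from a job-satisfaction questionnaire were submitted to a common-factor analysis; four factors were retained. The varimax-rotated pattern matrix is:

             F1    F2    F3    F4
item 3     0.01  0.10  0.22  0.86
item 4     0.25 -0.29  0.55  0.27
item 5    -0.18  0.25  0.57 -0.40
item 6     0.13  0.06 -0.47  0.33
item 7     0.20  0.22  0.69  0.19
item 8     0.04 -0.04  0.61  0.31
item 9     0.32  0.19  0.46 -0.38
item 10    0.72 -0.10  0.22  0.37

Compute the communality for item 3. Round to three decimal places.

0.798

h² = 0.01² + 0.10² + 0.22² + 0.86² = 0.0001 + 0.0100 + 0.0484 + 0.7396 = 0.7981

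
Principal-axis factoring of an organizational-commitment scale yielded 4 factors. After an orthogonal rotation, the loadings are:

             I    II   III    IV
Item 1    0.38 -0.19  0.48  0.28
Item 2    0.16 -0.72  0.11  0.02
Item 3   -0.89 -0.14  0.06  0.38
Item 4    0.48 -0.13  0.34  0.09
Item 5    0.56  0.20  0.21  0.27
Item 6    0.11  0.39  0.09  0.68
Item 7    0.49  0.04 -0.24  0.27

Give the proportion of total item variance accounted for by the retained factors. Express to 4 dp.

0.5506

Communalities: 0.4893, 0.5565, 0.9597, 0.3710, 0.4706, 0.6347, 0.3722; Σh² = 3.8540.
Total variance with 7 standardized items is 7, so the solution explains 3.8540/7 = 0.5506.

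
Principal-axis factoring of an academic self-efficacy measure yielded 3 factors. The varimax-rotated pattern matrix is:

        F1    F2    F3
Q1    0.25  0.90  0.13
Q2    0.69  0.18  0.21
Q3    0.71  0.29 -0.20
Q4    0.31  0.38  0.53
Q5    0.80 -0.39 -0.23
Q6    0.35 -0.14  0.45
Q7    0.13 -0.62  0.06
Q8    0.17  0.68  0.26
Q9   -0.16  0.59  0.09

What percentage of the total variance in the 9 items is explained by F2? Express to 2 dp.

SS loadings for F2 = 0.90² + 0.18² + 0.29² + 0.38² + (-0.39)² + (-0.14)² + (-0.62)² + 0.68² + 0.59² = 2.4375
With 9 standardized items, total variance = 9. Proportion = 2.4375/9 = 0.2708 → 27.08%.

27.08%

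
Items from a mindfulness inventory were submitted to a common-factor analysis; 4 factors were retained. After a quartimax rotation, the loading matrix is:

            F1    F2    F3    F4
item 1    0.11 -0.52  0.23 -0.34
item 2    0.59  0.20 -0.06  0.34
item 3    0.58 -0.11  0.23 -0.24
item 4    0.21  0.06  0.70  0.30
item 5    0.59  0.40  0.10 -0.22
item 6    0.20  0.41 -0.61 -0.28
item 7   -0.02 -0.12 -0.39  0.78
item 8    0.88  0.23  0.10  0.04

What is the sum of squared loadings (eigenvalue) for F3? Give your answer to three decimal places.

SS loadings for F3 = 0.23² + (-0.06)² + 0.23² + 0.70² + 0.10² + (-0.61)² + (-0.39)² + 0.10² = 0.0529 + 0.0036 + 0.0529 + 0.4900 + 0.0100 + 0.3721 + 0.1521 + 0.0100 = 1.1436

1.144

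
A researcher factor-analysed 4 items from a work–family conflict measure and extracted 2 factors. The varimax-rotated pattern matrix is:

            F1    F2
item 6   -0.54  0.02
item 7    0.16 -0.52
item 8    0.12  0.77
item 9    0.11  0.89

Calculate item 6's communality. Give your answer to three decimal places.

0.292

h² = (-0.54)² + 0.02² = 0.2916 + 0.0004 = 0.2920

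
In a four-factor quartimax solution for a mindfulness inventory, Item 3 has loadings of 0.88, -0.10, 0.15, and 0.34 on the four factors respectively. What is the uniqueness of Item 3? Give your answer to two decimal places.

0.08

h² = 0.88² + (-0.10)² + 0.15² + 0.34² = 0.7744 + 0.0100 + 0.0225 + 0.1156 = 0.9225
Uniqueness u² = 1 − h² = 1 − 0.9225 = 0.0775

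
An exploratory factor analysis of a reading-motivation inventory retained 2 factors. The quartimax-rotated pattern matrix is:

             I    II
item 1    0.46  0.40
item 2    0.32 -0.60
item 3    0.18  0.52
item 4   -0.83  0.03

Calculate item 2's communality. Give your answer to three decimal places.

h² = 0.32² + (-0.60)² = 0.1024 + 0.3600 = 0.4624

0.462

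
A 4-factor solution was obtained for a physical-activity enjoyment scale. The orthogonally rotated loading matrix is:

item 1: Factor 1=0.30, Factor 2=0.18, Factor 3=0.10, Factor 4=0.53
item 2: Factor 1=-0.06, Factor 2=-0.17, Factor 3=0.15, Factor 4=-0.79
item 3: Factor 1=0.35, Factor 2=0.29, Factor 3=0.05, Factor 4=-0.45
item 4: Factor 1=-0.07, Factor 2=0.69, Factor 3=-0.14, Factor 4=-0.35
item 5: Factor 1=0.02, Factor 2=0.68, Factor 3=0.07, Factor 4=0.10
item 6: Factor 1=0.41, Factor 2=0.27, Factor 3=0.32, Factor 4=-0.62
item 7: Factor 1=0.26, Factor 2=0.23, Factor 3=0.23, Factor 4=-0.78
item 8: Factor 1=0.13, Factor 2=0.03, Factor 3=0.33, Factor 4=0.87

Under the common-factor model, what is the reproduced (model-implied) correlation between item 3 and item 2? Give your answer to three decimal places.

0.293

r̂ = Σ λ_i·λ_j across factors = (0.35)(-0.06) + (0.29)(-0.17) + (0.05)(0.15) + (-0.45)(-0.79)
  = -0.0210 -0.0493 +0.0075 +0.3555 = 0.2927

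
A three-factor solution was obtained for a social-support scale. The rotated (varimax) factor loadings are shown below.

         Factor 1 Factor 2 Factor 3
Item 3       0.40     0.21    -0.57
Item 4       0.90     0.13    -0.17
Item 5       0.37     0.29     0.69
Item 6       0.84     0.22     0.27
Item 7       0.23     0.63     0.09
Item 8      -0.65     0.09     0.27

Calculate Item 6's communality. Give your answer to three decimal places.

0.827

h² = 0.84² + 0.22² + 0.27² = 0.7056 + 0.0484 + 0.0729 = 0.8269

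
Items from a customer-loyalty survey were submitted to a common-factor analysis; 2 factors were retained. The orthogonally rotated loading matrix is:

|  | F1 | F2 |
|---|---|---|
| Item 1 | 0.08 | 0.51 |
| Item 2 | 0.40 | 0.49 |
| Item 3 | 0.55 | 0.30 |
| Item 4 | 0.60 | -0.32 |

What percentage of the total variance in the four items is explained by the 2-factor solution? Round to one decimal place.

SS loadings by factor: 0.8289, 0.6926; total = 1.5215.
Total variance with 4 standardized items is 4, so the solution explains 1.5215/4 = 0.3804 = 38.04%.

38.0%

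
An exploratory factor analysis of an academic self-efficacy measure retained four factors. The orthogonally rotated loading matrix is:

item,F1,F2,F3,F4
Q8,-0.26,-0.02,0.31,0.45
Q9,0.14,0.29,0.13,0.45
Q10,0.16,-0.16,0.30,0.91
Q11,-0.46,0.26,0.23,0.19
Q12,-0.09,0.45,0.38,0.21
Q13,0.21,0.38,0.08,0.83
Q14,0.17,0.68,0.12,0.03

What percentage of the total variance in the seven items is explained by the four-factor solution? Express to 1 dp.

54.5%

SS loadings by factor: 0.4055, 0.9870, 0.4211, 2.0031; total = 3.8167.
Total variance with 7 standardized items is 7, so the solution explains 3.8167/7 = 0.5452 = 54.52%.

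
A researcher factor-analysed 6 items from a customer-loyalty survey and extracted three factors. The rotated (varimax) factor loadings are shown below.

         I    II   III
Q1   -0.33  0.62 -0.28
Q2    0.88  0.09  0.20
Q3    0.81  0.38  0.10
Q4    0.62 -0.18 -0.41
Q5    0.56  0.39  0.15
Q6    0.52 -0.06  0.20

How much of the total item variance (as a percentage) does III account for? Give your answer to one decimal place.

SS loadings for III = (-0.28)² + 0.20² + 0.10² + (-0.41)² + 0.15² + 0.20² = 0.3590
With 6 standardized items, total variance = 6. Proportion = 0.3590/6 = 0.0598 → 5.98%.

6.0%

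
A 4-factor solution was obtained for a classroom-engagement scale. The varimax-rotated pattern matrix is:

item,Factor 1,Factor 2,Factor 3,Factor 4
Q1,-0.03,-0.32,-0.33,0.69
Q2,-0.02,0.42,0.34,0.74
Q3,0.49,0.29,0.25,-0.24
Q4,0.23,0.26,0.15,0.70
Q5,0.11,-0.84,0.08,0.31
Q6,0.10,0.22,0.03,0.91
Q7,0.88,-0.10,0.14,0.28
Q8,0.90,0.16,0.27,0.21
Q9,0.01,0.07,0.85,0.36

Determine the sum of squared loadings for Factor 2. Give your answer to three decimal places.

SS loadings for Factor 2 = (-0.32)² + 0.42² + 0.29² + 0.26² + (-0.84)² + 0.22² + (-0.10)² + 0.16² + 0.07² = 0.1024 + 0.1764 + 0.0841 + 0.0676 + 0.7056 + 0.0484 + 0.0100 + 0.0256 + 0.0049 = 1.2250

1.225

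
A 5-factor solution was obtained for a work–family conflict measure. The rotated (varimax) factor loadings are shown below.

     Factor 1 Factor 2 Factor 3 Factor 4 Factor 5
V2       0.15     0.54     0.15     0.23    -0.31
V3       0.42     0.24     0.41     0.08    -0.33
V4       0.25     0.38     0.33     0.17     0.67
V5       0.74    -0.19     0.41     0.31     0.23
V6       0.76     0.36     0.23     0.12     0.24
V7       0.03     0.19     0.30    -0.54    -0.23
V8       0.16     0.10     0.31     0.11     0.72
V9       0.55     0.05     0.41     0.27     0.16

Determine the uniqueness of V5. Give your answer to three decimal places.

h² = 0.74² + (-0.19)² + 0.41² + 0.31² + 0.23² = 0.5476 + 0.0361 + 0.1681 + 0.0961 + 0.0529 = 0.9008
Uniqueness u² = 1 − h² = 1 − 0.9008 = 0.0992

0.099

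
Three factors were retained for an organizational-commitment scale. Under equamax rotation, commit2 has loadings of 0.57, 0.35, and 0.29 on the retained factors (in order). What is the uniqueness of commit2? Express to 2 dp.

h² = 0.57² + 0.35² + 0.29² = 0.3249 + 0.1225 + 0.0841 = 0.5315
Uniqueness u² = 1 − h² = 1 − 0.5315 = 0.4685

0.47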